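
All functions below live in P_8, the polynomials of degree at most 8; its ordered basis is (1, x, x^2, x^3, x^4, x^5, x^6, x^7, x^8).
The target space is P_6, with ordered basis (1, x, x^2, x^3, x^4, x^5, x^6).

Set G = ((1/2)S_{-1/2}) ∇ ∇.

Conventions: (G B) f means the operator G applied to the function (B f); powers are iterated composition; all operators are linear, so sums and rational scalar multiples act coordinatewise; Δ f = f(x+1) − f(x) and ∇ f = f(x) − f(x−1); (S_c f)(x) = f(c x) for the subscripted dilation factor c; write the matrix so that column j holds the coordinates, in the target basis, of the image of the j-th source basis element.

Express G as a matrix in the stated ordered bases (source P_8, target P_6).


image of 1: 0
image of x: 0
image of x^2: 1
image of x^3: -(3/2)x - 3
image of x^4: (3/2)x^2 + 6x + 7
image of x^5: -(5/4)x^3 - (15/2)x^2 - (35/2)x - 15
image of x^6: (15/16)x^4 + (15/2)x^3 + (105/4)x^2 + 45x + 31
image of x^7: -(21/32)x^5 - (105/16)x^4 - (245/8)x^3 - (315/4)x^2 - (217/2)x - 63
image of x^8: (7/16)x^6 + (21/4)x^5 + (245/8)x^4 + 105x^3 + 217x^2 + 252x + 127
each image's coordinates form column j of the matrix

the matrix is [[0, 0, 1, -3, 7, -15, 31, -63, 127]; [0, 0, 0, -3/2, 6, -35/2, 45, -217/2, 252]; [0, 0, 0, 0, 3/2, -15/2, 105/4, -315/4, 217]; [0, 0, 0, 0, 0, -5/4, 15/2, -245/8, 105]; [0, 0, 0, 0, 0, 0, 15/16, -105/16, 245/8]; [0, 0, 0, 0, 0, 0, 0, -21/32, 21/4]; [0, 0, 0, 0, 0, 0, 0, 0, 7/16]] (rows listed top to bottom)


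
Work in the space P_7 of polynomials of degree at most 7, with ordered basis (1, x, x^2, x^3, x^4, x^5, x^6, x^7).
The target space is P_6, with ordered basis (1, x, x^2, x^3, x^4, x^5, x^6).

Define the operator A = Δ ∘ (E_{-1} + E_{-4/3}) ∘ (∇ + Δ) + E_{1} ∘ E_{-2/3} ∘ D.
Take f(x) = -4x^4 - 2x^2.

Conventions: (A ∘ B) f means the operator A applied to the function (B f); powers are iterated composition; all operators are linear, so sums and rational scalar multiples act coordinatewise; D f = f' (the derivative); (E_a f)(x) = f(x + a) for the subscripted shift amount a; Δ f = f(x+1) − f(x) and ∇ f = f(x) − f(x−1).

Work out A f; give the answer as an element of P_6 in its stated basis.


∇ f = -16x^3 + 24x^2 - 20x + 6
Δ f = -16x^3 - 24x^2 - 20x - 6
(∇ + Δ) f = -32x^3 - 40x
E_{-1} (∇ + Δ) f = -32x^3 + 96x^2 - 136x + 72
E_{-4/3} (∇ + Δ) f = -32x^3 + 128x^2 - (632/3)x + 3488/27
(E_{-1} + E_{-4/3}) (∇ + Δ) f = -64x^3 + 224x^2 - (1040/3)x + 5432/27
Δ (E_{-1} + E_{-4/3}) (∇ + Δ) f = -192x^2 + 256x - 560/3
D f = -16x^3 - 4x
E_{-2/3} D f = -16x^3 + 32x^2 - (76/3)x + 200/27
E_{1} (E_{-2/3} ∘ D) f = -16x^3 - 16x^2 - (28/3)x - 52/27
(Δ ∘ (E_{-1} + E_{-4/3}) ∘ (∇ + Δ) + E_{1} ∘ E_{-2/3} ∘ D) f = -16x^3 - 208x^2 + (740/3)x - 5092/27

g(x) = -16x^3 - 208x^2 + (740/3)x - 5092/27


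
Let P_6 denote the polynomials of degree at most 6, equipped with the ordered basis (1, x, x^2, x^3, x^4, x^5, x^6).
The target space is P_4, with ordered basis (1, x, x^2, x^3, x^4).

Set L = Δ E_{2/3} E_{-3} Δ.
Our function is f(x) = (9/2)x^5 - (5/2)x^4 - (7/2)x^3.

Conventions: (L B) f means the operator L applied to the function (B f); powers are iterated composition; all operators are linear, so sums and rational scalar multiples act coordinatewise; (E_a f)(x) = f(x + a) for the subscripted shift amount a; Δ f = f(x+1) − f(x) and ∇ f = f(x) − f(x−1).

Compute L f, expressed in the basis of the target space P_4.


the result is g(x) = 90x^3 - 390x^2 + 584x - 911/3

Δ f = (45/2)x^4 + 35x^3 + (39/2)x^2 + 2x - 3/2
E_{-3} Δ f = (45/2)x^4 - 235x^3 + (1839/2)x^2 - 1600x + 2091/2
E_{2/3} (E_{-3} Δ) f = (45/2)x^4 - 175x^3 + (1019/2)x^2 - (1982/3)x + 17405/54
Δ E_{2/3} (E_{-3} Δ) f = 90x^3 - 390x^2 + 584x - 911/3


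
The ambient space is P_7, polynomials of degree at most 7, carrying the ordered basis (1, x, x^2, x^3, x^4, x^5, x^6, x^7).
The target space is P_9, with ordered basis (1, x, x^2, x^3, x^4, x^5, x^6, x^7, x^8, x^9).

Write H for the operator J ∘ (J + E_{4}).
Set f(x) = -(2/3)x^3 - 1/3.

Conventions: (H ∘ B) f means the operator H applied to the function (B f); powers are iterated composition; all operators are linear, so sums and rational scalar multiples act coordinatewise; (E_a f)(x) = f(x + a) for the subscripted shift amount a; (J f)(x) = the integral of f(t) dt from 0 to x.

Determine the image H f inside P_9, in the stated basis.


J f = -(1/6)x^4 - (1/3)x
E_{4} f = -(2/3)x^3 - 8x^2 - 32x - 43
(J + E_{4}) f = -(1/6)x^4 - (2/3)x^3 - 8x^2 - (97/3)x - 43
J (J + E_{4}) f = -(1/30)x^5 - (1/6)x^4 - (8/3)x^3 - (97/6)x^2 - 43x

g(x) = -(1/30)x^5 - (1/6)x^4 - (8/3)x^3 - (97/6)x^2 - 43x


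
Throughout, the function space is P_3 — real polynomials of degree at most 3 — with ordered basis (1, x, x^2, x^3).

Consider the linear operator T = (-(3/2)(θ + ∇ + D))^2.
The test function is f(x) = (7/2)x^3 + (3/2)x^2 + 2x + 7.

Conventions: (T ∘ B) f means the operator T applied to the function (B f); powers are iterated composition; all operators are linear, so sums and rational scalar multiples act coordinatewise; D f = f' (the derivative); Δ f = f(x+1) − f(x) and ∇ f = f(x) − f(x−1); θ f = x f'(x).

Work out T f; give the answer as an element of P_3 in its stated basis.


g(x) = (567/8)x^3 + (999/4)x^2 + (279/2)x - 333/8

θ f = (21/2)x^3 + 3x^2 + 2x
∇ f = (21/2)x^2 - (15/2)x + 4
D f = (21/2)x^2 + 3x + 2
(θ + ∇ + D) f = (21/2)x^3 + 24x^2 - (5/2)x + 6
(-(3/2)(θ + ∇ + D)) f = -(63/4)x^3 - 36x^2 + (15/4)x - 9
θ (-(3/2)(θ + ∇ + D)) f = -(189/4)x^3 - 72x^2 + (15/4)x
∇ (-(3/2)(θ + ∇ + D)) f = -(189/4)x^2 - (99/4)x + 24
D (-(3/2)(θ + ∇ + D)) f = -(189/4)x^2 - 72x + 15/4
(θ + ∇ + D) (-(3/2)(θ + ∇ + D)) f = -(189/4)x^3 - (333/2)x^2 - 93x + 111/4
(-(3/2)(θ + ∇ + D)) (-(3/2)(θ + ∇ + D)) f = (567/8)x^3 + (999/4)x^2 + (279/2)x - 333/8


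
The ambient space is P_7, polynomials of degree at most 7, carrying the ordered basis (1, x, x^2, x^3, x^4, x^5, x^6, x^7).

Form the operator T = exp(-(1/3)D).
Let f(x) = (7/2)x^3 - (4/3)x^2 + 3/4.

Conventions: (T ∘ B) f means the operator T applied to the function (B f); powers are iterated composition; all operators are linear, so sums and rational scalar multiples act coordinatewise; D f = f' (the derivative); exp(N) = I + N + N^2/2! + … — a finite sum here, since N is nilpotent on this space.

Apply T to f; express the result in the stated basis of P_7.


g(x) = (7/2)x^3 - (29/6)x^2 + (37/18)x + 17/36

order-1 term: -(7/2)x^2 + (8/9)x
order-2 term: (7/6)x - 4/27
order-3 term: -7/54
the series for exp(-(1/3)D) f terminates at order 3
exp(-(1/3)D) f = (7/2)x^3 - (29/6)x^2 + (37/18)x + 17/36


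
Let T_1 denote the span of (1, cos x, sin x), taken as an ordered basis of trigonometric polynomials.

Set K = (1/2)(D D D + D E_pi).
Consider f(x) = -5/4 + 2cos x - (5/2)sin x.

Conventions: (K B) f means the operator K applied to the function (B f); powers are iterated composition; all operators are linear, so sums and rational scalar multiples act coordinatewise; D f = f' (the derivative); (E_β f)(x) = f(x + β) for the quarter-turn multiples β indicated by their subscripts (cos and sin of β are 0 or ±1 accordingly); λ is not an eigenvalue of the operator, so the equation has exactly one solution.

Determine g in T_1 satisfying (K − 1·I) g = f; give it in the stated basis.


write g with unknown coordinates in the stated basis and equate coefficients in (K − 1·I) g = f
solving from the highest basis element down gives g = 5/4 - (9/4)cos x + (1/4)sin x
check: K g = -(1/4)cos x - (9/4)sin x
so K g − 1·g = -5/4 + 2cos x - (5/2)sin x = f ✓

g(x) = 5/4 - (9/4)cos x + (1/4)sin x


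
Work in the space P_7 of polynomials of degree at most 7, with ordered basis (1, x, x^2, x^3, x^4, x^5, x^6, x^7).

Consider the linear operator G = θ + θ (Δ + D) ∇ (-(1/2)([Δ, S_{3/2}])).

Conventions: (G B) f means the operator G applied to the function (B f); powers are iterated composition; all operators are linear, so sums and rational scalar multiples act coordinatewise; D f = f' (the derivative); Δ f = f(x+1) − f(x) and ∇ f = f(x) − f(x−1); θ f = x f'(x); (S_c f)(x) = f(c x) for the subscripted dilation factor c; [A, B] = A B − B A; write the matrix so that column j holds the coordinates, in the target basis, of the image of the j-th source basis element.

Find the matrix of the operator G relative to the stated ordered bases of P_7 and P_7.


image of 1: 0
image of x: x
image of x^2: 2x^2
image of x^3: 3x^3
image of x^4: 4x^4 - (81/2)x
image of x^5: 5x^5 - (1215/4)x^2 - (2835/16)x
image of x^6: 6x^6 - (10935/8)x^3 - (25515/16)x^2 - (11745/16)x
image of x^7: 7x^7 - (76545/16)x^4 - (535815/64)x^3 - (246645/32)x^2 - (87885/32)x
each image's coordinates form column j of the matrix

the matrix is [[0, 0, 0, 0, 0, 0, 0, 0]; [0, 1, 0, 0, -81/2, -2835/16, -11745/16, -87885/32]; [0, 0, 2, 0, 0, -1215/4, -25515/16, -246645/32]; [0, 0, 0, 3, 0, 0, -10935/8, -535815/64]; [0, 0, 0, 0, 4, 0, 0, -76545/16]; [0, 0, 0, 0, 0, 5, 0, 0]; [0, 0, 0, 0, 0, 0, 6, 0]; [0, 0, 0, 0, 0, 0, 0, 7]] (rows listed top to bottom)


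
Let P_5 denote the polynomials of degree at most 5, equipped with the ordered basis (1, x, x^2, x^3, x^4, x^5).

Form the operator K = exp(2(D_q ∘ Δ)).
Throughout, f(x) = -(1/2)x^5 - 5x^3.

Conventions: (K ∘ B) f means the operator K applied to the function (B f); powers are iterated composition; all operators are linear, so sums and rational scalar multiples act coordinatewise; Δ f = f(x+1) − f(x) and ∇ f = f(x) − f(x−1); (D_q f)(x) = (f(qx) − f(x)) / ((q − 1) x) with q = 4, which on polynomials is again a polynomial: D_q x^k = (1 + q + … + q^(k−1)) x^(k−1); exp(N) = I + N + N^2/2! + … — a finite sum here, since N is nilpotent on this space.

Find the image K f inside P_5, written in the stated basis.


the image equals g(x) = -(1/2)x^5 - 430x^3 - 210x^2 - 6575x - 1730

order-1 term: -425x^3 - 210x^2 - 200x - 35
order-2 term: -6375x - 1695
the series for exp(2(D_q ∘ Δ)) f terminates at order 2
exp(2(D_q ∘ Δ)) f = -(1/2)x^5 - 430x^3 - 210x^2 - 6575x - 1730


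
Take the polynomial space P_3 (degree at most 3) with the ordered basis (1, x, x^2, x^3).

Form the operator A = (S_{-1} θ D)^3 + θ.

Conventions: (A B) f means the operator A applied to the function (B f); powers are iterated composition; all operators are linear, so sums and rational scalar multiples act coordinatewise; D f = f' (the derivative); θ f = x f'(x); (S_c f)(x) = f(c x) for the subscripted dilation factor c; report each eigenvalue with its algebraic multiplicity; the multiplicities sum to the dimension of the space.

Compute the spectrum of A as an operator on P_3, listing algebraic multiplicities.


λ = 0 (multiplicity 1), λ = 1 (multiplicity 1), λ = 2 (multiplicity 1), λ = 3 (multiplicity 1)

image of 1: 0
image of x: x
image of x^2: 2x^2
image of x^3: 3x^3
the matrix is upper triangular; its diagonal is (0, 1, 2, 3)
for a triangular matrix the eigenvalues are the diagonal entries, with algebraic multiplicity their repetition count


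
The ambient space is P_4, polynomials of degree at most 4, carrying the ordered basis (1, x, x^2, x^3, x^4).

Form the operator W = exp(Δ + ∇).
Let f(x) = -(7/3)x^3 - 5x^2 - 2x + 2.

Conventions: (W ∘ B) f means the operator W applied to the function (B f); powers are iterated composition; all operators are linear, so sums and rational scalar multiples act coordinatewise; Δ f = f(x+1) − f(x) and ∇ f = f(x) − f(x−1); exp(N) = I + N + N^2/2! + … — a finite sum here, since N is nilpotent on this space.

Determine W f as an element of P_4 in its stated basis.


order-1 term: -14x^2 - 20x - 26/3
order-2 term: -28x - 20
order-3 term: -56/3
the series for exp(Δ + ∇) f terminates at order 3
exp(Δ + ∇) f = -(7/3)x^3 - 19x^2 - 50x - 136/3

g(x) = -(7/3)x^3 - 19x^2 - 50x - 136/3


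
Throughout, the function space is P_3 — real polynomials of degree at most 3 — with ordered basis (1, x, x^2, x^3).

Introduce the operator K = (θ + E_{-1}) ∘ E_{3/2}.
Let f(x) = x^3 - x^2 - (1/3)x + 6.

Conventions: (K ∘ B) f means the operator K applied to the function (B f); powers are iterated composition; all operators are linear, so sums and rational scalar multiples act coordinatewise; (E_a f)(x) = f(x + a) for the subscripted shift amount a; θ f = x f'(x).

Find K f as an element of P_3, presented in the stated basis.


E_{3/2} f = x^3 + (7/2)x^2 + (41/12)x + 53/8
θ E_{3/2} f = 3x^3 + 7x^2 + (41/12)x
E_{-1} E_{3/2} f = x^3 + (1/2)x^2 - (7/12)x + 137/24
(θ + E_{-1}) E_{3/2} f = 4x^3 + (15/2)x^2 + (17/6)x + 137/24

g(x) = 4x^3 + (15/2)x^2 + (17/6)x + 137/24


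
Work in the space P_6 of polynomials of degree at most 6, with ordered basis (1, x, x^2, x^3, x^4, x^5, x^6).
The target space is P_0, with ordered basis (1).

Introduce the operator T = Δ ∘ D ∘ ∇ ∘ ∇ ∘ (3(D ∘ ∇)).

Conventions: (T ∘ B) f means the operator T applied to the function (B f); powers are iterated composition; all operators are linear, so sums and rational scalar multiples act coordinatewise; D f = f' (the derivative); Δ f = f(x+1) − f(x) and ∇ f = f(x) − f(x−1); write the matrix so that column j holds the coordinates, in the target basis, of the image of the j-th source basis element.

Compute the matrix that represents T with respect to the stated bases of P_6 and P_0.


the matrix is [[0, 0, 0, 0, 0, 0, 2160]] (rows listed top to bottom)

image of 1: 0
image of x: 0
image of x^2: 0
image of x^3: 0
image of x^4: 0
image of x^5: 0
image of x^6: 2160
each image's coordinates form column j of the matrix


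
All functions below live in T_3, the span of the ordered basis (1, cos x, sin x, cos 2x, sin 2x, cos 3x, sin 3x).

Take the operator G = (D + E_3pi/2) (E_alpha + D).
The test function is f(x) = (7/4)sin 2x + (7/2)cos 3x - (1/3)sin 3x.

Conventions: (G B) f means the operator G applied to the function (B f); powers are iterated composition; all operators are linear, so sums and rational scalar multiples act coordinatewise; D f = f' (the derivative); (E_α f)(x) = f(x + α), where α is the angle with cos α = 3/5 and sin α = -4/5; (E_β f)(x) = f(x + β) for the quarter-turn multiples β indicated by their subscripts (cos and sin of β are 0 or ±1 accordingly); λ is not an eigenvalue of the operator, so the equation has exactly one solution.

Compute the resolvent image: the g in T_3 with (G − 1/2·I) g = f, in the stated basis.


write g with unknown coordinates in the stated basis and equate coefficients in (G − 1/2·I) g = f
solving from the highest basis element down gives g = (56/157)cos 2x - (161/314)sin 2x - (4007/13705)cos 3x - (2822/41115)sin 3x
check: G g = (28/157)cos 2x + (469/314)sin 2x + (45964/13705)cos 3x - (15116/41115)sin 3x
so G g − 1/2·g = (7/4)sin 2x + (7/2)cos 3x - (1/3)sin 3x = f ✓

the image equals g(x) = (56/157)cos 2x - (161/314)sin 2x - (4007/13705)cos 3x - (2822/41115)sin 3x


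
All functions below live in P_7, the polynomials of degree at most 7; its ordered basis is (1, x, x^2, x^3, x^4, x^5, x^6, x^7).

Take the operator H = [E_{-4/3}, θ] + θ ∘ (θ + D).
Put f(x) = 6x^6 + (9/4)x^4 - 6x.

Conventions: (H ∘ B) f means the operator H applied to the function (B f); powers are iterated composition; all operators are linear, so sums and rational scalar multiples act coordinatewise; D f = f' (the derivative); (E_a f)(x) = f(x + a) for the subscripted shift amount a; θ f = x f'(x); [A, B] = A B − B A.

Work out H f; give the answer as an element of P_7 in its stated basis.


the image equals g(x) = 216x^6 + 132x^5 + 356x^4 - (2515/3)x^3 + (10672/9)x^2 - (22370/27)x + 19336/81

θ f = 36x^6 + 9x^4 - 6x
E_{-4/3} θ f = 36x^6 - 288x^5 + 969x^4 - (5264/3)x^3 + (5408/3)x^2 - (9014/9)x + 19336/81
E_{-4/3} f = 6x^6 - 48x^5 + (649/4)x^4 - (2668/9)x^3 + (2776/9)x^2 - (4834/27)x + 11864/243
θ E_{-4/3} f = 36x^6 - 240x^5 + 649x^4 - (2668/3)x^3 + (5552/9)x^2 - (4834/27)x
[E_{-4/3}, θ] f = -48x^5 + 320x^4 - (2596/3)x^3 + (10672/9)x^2 - (22208/27)x + 19336/81
θ f = 36x^6 + 9x^4 - 6x
D f = 36x^5 + 9x^3 - 6
(θ + D) f = 36x^6 + 36x^5 + 9x^4 + 9x^3 - 6x - 6
θ (θ + D) f = 216x^6 + 180x^5 + 36x^4 + 27x^3 - 6x
([E_{-4/3}, θ] + θ ∘ (θ + D)) f = 216x^6 + 132x^5 + 356x^4 - (2515/3)x^3 + (10672/9)x^2 - (22370/27)x + 19336/81


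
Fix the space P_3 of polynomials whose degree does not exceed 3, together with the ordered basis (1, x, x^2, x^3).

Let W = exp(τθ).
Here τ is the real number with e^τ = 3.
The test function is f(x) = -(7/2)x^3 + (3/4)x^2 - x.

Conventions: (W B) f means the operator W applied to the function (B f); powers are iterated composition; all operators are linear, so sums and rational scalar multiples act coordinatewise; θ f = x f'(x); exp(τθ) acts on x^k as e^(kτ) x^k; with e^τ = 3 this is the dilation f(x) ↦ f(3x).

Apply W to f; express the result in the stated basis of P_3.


exp(τθ) x^k = e^(kτ) x^k; with e^τ = 3 this sends x^k to 3^k x^k
x ↦ 3 x
x^2 ↦ 9 x^2
x^3 ↦ 27 x^3
applying this coordinatewise to f: exp(τθ) f = -(189/2)x^3 + (27/4)x^2 - 3x

the image equals g(x) = -(189/2)x^3 + (27/4)x^2 - 3x


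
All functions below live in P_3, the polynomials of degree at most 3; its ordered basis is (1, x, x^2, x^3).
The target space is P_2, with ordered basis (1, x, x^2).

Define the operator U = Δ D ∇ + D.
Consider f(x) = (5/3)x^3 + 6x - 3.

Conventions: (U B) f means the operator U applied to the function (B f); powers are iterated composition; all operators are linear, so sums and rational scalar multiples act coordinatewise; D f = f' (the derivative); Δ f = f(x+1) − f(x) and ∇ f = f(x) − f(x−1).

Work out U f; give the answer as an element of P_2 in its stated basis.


∇ f = 5x^2 - 5x + 23/3
D ∇ f = 10x - 5
Δ D ∇ f = 10
D f = 5x^2 + 6
(Δ D ∇ + D) f = 5x^2 + 16

the image equals g(x) = 5x^2 + 16


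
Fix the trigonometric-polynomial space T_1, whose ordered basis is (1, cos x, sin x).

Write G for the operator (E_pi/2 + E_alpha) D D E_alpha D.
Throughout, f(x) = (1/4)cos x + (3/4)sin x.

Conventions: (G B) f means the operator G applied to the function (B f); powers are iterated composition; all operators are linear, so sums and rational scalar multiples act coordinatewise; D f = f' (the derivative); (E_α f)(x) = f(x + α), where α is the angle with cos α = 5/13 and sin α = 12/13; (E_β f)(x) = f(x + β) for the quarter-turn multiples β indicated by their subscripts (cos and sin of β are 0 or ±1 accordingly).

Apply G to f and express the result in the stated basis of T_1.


D f = (3/4)cos x - (1/4)sin x
E_alpha D f = (3/52)cos x - (41/52)sin x
D E_alpha D f = -(41/52)cos x - (3/52)sin x
D D E_alpha D f = -(3/52)cos x + (41/52)sin x
E_pi/2 (D D E_alpha) D f = (41/52)cos x + (3/52)sin x
E_alpha (D D E_alpha) D f = (477/676)cos x + (241/676)sin x
(E_pi/2 + E_alpha) (D D E_alpha) D f = (505/338)cos x + (70/169)sin x

g(x) = (505/338)cos x + (70/169)sin x


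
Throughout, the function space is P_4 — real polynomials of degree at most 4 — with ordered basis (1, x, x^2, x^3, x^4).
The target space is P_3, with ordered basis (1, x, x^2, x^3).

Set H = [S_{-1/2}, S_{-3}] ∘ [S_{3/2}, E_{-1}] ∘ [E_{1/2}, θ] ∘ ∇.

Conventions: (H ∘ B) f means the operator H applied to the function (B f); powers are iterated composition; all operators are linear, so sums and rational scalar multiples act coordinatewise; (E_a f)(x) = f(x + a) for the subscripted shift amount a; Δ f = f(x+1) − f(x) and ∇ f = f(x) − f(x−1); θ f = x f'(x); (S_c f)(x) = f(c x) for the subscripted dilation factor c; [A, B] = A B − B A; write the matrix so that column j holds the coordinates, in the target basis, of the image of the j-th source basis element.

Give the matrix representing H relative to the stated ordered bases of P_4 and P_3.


the matrix is [[0, 0, 0, 0, 0]; [0, 0, 0, 0, 0]; [0, 0, 0, 0, 0]; [0, 0, 0, 0, 0]] (rows listed top to bottom)

image of 1: 0
image of x: 0
image of x^2: 0
image of x^3: 0
image of x^4: 0
each image's coordinates form column j of the matrix


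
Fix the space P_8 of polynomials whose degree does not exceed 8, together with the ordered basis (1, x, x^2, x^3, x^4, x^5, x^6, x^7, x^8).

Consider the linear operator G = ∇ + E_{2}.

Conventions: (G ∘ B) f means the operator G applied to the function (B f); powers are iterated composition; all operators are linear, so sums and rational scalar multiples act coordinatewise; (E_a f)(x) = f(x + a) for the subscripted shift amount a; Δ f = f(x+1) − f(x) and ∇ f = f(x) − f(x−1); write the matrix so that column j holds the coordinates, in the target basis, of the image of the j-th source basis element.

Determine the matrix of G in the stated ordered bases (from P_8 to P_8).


the matrix is [[1, 3, 3, 9, 15, 33, 63, 129, 255]; [0, 1, 6, 9, 36, 75, 198, 441, 1032]; [0, 0, 1, 9, 18, 90, 225, 693, 1764]; [0, 0, 0, 1, 12, 30, 180, 525, 1848]; [0, 0, 0, 0, 1, 15, 45, 315, 1050]; [0, 0, 0, 0, 0, 1, 18, 63, 504]; [0, 0, 0, 0, 0, 0, 1, 21, 84]; [0, 0, 0, 0, 0, 0, 0, 1, 24]; [0, 0, 0, 0, 0, 0, 0, 0, 1]] (rows listed top to bottom)

image of 1: 1
image of x: x + 3
image of x^2: x^2 + 6x + 3
image of x^3: x^3 + 9x^2 + 9x + 9
image of x^4: x^4 + 12x^3 + 18x^2 + 36x + 15
image of x^5: x^5 + 15x^4 + 30x^3 + 90x^2 + 75x + 33
image of x^6: x^6 + 18x^5 + 45x^4 + 180x^3 + 225x^2 + 198x + 63
image of x^7: x^7 + 21x^6 + 63x^5 + 315x^4 + 525x^3 + 693x^2 + 441x + 129
image of x^8: x^8 + 24x^7 + 84x^6 + 504x^5 + 1050x^4 + 1848x^3 + 1764x^2 + 1032x + 255
each image's coordinates form column j of the matrix


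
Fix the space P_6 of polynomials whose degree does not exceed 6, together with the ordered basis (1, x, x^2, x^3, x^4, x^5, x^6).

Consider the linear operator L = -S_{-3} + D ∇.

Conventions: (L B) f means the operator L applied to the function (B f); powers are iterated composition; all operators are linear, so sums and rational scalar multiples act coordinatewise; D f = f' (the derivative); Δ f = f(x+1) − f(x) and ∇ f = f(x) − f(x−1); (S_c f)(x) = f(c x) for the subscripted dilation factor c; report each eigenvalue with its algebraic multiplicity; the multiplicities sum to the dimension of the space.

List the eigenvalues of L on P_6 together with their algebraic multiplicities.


image of 1: -1
image of x: 3x
image of x^2: -9x^2 + 2
image of x^3: 27x^3 + 6x - 3
image of x^4: -81x^4 + 12x^2 - 12x + 4
image of x^5: 243x^5 + 20x^3 - 30x^2 + 20x - 5
image of x^6: -729x^6 + 30x^4 - 60x^3 + 60x^2 - 30x + 6
the matrix is upper triangular; its diagonal is (-1, 3, -9, 27, -81, 243, -729)
for a triangular matrix the eigenvalues are the diagonal entries, with algebraic multiplicity their repetition count

λ = -729 (multiplicity 1), λ = -81 (multiplicity 1), λ = -9 (multiplicity 1), λ = -1 (multiplicity 1), λ = 3 (multiplicity 1), λ = 27 (multiplicity 1), λ = 243 (multiplicity 1)


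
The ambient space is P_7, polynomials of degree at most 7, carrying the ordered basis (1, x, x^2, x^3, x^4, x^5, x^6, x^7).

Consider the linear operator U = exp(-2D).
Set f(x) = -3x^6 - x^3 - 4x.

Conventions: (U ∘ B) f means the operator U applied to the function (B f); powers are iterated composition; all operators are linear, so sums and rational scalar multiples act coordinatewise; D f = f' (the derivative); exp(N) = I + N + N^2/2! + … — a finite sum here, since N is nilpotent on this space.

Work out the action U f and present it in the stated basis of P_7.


g(x) = -3x^6 + 36x^5 - 180x^4 + 479x^3 - 714x^2 + 560x - 176

order-1 term: 36x^5 + 6x^2 + 8
order-2 term: -180x^4 - 12x
order-3 term: 480x^3 + 8
order-4 term: -720x^2
order-5 term: 576x
order-6 term: -192
the series for exp(-2D) f terminates at order 6
exp(-2D) f = -3x^6 + 36x^5 - 180x^4 + 479x^3 - 714x^2 + 560x - 176


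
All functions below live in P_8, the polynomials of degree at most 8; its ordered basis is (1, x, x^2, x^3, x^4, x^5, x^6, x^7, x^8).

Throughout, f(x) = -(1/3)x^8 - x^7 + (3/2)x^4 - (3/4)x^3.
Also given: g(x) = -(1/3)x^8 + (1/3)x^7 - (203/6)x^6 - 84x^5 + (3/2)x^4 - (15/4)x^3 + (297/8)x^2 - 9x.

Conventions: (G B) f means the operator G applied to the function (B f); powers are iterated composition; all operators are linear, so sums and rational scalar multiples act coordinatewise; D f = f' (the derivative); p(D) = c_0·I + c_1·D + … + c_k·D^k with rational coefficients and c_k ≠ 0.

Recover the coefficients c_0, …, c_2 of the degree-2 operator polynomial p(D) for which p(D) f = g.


D^0 f = -(1/3)x^8 - x^7 + (3/2)x^4 - (3/4)x^3
D^1 f = -(8/3)x^7 - 7x^6 + 6x^3 - (9/4)x^2
D^2 f = -(56/3)x^6 - 42x^5 + 18x^2 - (9/2)x
matching coefficients of g against c_0 f + c_1 Df + … from the top degree down determines the c_i
solution: c_0 = 1, c_1 = -1/2, c_2 = 2

c_0 = 1, c_1 = -1/2, c_2 = 2


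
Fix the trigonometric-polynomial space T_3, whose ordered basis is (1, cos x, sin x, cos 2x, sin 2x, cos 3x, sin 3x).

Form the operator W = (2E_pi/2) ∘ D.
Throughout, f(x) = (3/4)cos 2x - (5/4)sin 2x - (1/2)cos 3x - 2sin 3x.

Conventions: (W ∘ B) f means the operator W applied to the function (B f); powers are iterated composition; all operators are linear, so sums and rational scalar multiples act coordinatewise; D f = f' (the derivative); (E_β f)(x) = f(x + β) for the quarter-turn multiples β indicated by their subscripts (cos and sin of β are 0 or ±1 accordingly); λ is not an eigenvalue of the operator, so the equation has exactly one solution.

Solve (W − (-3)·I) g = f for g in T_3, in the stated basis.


write g with unknown coordinates in the stated basis and equate coefficients in (W − (-3)·I) g = f
solving from the highest basis element down gives g = -(11/100)cos 2x - (27/100)sin 2x - (1/18)cos 3x - (2/9)sin 3x
check: W g = (27/25)cos 2x - (11/25)sin 2x - (1/3)cos 3x - (4/3)sin 3x
so W g − (-3)·g = (3/4)cos 2x - (5/4)sin 2x - (1/2)cos 3x - 2sin 3x = f ✓

g(x) = -(11/100)cos 2x - (27/100)sin 2x - (1/18)cos 3x - (2/9)sin 3x


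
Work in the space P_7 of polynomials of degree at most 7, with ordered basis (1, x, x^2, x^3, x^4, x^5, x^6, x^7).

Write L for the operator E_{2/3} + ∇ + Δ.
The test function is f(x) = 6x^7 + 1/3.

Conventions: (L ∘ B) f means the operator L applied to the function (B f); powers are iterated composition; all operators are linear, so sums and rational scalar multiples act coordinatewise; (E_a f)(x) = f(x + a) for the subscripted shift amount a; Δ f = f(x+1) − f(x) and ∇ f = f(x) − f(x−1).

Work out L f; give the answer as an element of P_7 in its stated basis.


the image equals g(x) = 6x^7 + 112x^6 + 56x^5 + (4340/9)x^4 + (1120/27)x^3 + (7252/27)x^2 + (896/243)x + 9247/729

E_{2/3} f = 6x^7 + 28x^6 + 56x^5 + (560/9)x^4 + (1120/27)x^3 + (448/27)x^2 + (896/243)x + 499/729
∇ f = 42x^6 - 126x^5 + 210x^4 - 210x^3 + 126x^2 - 42x + 6
Δ f = 42x^6 + 126x^5 + 210x^4 + 210x^3 + 126x^2 + 42x + 6
(E_{2/3} + ∇ + Δ) f = 6x^7 + 112x^6 + 56x^5 + (4340/9)x^4 + (1120/27)x^3 + (7252/27)x^2 + (896/243)x + 9247/729


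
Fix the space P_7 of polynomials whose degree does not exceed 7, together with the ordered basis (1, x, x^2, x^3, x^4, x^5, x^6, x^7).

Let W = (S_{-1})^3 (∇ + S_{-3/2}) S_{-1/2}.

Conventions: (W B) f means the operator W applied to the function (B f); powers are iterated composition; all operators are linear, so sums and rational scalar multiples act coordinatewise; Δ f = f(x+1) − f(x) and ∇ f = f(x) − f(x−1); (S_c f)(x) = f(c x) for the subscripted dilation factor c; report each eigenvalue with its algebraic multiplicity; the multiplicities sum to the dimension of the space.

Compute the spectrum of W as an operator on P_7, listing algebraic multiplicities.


λ = -3/4 (multiplicity 1), λ = -27/64 (multiplicity 1), λ = -243/1024 (multiplicity 1), λ = -2187/16384 (multiplicity 1), λ = 729/4096 (multiplicity 1), λ = 81/256 (multiplicity 1), λ = 9/16 (multiplicity 1), λ = 1 (multiplicity 1)

image of 1: 1
image of x: -(3/4)x - 1/2
image of x^2: (9/16)x^2 - (1/2)x - 1/4
image of x^3: -(27/64)x^3 - (3/8)x^2 - (3/8)x - 1/8
image of x^4: (81/256)x^4 - (1/4)x^3 - (3/8)x^2 - (1/4)x - 1/16
image of x^5: -(243/1024)x^5 - (5/32)x^4 - (5/16)x^3 - (5/16)x^2 - (5/32)x - 1/32
image of x^6: (729/4096)x^6 - (3/32)x^5 - (15/64)x^4 - (5/16)x^3 - (15/64)x^2 - (3/32)x - 1/64
image of x^7: -(2187/16384)x^7 - (7/128)x^6 - (21/128)x^5 - (35/128)x^4 - (35/128)x^3 - (21/128)x^2 - (7/128)x - 1/128
the matrix is upper triangular; its diagonal is (1, -3/4, 9/16, -27/64, 81/256, -243/1024, 729/4096, -2187/16384)
for a triangular matrix the eigenvalues are the diagonal entries, with algebraic multiplicity their repetition count


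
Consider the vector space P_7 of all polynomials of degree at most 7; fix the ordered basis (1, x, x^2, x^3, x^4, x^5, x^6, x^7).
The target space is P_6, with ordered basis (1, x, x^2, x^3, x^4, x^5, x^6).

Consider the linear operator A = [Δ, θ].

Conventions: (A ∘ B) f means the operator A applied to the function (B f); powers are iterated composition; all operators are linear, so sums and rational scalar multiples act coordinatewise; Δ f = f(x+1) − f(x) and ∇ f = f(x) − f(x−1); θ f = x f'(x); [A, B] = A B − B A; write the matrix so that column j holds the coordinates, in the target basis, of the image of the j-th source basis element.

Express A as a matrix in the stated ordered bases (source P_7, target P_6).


the matrix is [[0, 1, 2, 3, 4, 5, 6, 7]; [0, 0, 2, 6, 12, 20, 30, 42]; [0, 0, 0, 3, 12, 30, 60, 105]; [0, 0, 0, 0, 4, 20, 60, 140]; [0, 0, 0, 0, 0, 5, 30, 105]; [0, 0, 0, 0, 0, 0, 6, 42]; [0, 0, 0, 0, 0, 0, 0, 7]] (rows listed top to bottom)

image of 1: 0
image of x: 1
image of x^2: 2x + 2
image of x^3: 3x^2 + 6x + 3
image of x^4: 4x^3 + 12x^2 + 12x + 4
image of x^5: 5x^4 + 20x^3 + 30x^2 + 20x + 5
image of x^6: 6x^5 + 30x^4 + 60x^3 + 60x^2 + 30x + 6
image of x^7: 7x^6 + 42x^5 + 105x^4 + 140x^3 + 105x^2 + 42x + 7
each image's coordinates form column j of the matrix


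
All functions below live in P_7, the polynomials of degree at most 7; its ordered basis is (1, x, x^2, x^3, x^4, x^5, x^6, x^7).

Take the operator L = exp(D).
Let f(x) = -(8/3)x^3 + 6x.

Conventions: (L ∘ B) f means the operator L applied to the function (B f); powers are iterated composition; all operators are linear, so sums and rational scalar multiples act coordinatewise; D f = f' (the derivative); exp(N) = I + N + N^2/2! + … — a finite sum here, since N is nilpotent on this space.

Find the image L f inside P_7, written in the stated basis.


order-1 term: -8x^2 + 6
order-2 term: -8x
order-3 term: -8/3
the series for exp(D) f terminates at order 3
exp(D) f = -(8/3)x^3 - 8x^2 - 2x + 10/3

the image equals g(x) = -(8/3)x^3 - 8x^2 - 2x + 10/3


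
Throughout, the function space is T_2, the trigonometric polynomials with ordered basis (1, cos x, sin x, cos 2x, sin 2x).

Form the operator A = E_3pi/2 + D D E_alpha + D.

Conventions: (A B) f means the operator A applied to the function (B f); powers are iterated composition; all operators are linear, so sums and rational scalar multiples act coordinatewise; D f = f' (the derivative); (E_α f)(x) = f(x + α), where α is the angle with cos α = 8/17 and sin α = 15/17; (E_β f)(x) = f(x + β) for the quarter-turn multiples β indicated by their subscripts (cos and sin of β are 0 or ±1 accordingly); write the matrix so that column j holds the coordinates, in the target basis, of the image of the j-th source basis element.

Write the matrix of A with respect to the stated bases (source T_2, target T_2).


image of 1: 1
image of cos x: -(8/17)cos x + (15/17)sin x
image of sin x: -(15/17)cos x - (8/17)sin x
image of cos 2x: (355/289)cos 2x + (382/289)sin 2x
image of sin 2x: -(382/289)cos 2x + (355/289)sin 2x
each image's coordinates form column j of the matrix

the matrix is [[1, 0, 0, 0, 0]; [0, -8/17, -15/17, 0, 0]; [0, 15/17, -8/17, 0, 0]; [0, 0, 0, 355/289, -382/289]; [0, 0, 0, 382/289, 355/289]] (rows listed top to bottom)


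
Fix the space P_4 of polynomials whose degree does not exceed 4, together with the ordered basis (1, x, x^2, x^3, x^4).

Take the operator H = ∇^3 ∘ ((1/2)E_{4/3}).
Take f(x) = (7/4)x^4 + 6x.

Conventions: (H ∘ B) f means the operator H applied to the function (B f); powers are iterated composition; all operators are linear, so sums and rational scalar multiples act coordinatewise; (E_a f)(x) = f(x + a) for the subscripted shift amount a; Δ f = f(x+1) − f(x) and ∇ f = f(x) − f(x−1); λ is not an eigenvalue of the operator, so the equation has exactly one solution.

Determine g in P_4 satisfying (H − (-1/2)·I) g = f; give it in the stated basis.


write g with unknown coordinates in the stated basis and equate coefficients in (H − (-1/2)·I) g = f
solving from the highest basis element down gives g = (7/2)x^4 - 72x + 14
check: H g = 42x - 7
so H g − (-1/2)·g = (7/4)x^4 + 6x = f ✓

the result is g(x) = (7/2)x^4 - 72x + 14


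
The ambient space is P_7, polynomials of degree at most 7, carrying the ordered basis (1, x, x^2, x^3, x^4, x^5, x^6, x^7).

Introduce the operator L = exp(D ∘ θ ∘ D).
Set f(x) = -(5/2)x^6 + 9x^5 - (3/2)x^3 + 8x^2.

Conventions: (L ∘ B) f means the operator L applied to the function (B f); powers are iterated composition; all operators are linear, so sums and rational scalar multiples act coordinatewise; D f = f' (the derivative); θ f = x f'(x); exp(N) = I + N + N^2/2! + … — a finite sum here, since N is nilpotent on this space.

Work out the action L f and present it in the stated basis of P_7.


the image equals g(x) = -(5/2)x^6 + 9x^5 - 375x^4 + (1437/2)x^3 - 6742x^2 + 4302x - 4484

order-1 term: -375x^4 + 720x^3 - 18x + 16
order-2 term: -6750x^2 + 4320x
order-3 term: -4500
the series for exp(D ∘ θ ∘ D) f terminates at order 3
exp(D ∘ θ ∘ D) f = -(5/2)x^6 + 9x^5 - 375x^4 + (1437/2)x^3 - 6742x^2 + 4302x - 4484


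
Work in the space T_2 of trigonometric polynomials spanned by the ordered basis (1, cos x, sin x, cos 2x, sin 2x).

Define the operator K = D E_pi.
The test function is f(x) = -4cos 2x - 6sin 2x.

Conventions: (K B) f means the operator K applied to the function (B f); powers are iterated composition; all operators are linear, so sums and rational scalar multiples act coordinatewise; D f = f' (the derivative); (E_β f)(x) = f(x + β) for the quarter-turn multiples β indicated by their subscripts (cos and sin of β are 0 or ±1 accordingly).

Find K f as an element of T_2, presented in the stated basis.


E_pi f = -4cos 2x - 6sin 2x
D E_pi f = -12cos 2x + 8sin 2x

g(x) = -12cos 2x + 8sin 2x


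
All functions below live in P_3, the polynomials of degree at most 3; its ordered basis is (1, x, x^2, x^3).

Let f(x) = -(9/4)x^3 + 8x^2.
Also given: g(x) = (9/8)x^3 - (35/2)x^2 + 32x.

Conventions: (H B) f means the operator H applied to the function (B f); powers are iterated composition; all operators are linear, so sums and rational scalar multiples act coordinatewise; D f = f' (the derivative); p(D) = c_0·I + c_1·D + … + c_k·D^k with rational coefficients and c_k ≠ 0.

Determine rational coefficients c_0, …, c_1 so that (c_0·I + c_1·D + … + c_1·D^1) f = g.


p(D) = -(1/2)·I + 2·D, i.e. c_0 = -1/2, c_1 = 2

D^0 f = -(9/4)x^3 + 8x^2
D^1 f = -(27/4)x^2 + 16x
matching coefficients of g against c_0 f + c_1 Df + … from the top degree down determines the c_i
solution: c_0 = -1/2, c_1 = 2


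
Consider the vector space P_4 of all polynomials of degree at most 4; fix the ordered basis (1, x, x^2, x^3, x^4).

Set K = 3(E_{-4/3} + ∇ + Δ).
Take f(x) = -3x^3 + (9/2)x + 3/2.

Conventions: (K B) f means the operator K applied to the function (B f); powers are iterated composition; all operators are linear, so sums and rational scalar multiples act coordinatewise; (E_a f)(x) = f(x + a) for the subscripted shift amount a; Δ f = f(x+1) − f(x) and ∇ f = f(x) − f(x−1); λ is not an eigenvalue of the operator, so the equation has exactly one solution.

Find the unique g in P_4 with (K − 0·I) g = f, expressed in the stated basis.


the result is g(x) = -x^3 + 2x^2 + (25/6)x - 335/54

write g with unknown coordinates in the stated basis and equate coefficients in (K − 0·I) g = f
solving from the highest basis element down gives g = -x^3 + 2x^2 + (25/6)x - 335/54
check: K g = -3x^3 + (9/2)x + 3/2
so K g − 0·g = -3x^3 + (9/2)x + 3/2 = f ✓


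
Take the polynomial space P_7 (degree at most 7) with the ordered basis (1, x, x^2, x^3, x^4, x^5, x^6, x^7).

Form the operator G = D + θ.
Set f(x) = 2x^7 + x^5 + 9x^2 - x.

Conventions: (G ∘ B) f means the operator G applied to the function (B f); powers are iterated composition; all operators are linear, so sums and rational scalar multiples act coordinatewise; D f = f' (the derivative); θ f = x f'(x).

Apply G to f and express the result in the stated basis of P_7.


the image equals g(x) = 14x^7 + 14x^6 + 5x^5 + 5x^4 + 18x^2 + 17x - 1

D f = 14x^6 + 5x^4 + 18x - 1
θ f = 14x^7 + 5x^5 + 18x^2 - x
(D + θ) f = 14x^7 + 14x^6 + 5x^5 + 5x^4 + 18x^2 + 17x - 1


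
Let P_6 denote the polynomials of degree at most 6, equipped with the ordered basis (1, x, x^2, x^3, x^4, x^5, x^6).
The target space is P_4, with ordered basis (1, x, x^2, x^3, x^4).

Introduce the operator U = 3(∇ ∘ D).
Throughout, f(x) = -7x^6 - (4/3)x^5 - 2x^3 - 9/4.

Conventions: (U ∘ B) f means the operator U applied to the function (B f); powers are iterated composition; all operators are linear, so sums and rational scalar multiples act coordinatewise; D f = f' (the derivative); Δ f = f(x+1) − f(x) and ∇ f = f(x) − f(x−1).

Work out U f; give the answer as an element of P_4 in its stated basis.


D f = -42x^5 - (20/3)x^4 - 6x^2
∇ D f = -210x^4 + (1180/3)x^3 - 380x^2 + (514/3)x - 88/3
(3(∇ ∘ D)) f = -630x^4 + 1180x^3 - 1140x^2 + 514x - 88

the result is g(x) = -630x^4 + 1180x^3 - 1140x^2 + 514x - 88


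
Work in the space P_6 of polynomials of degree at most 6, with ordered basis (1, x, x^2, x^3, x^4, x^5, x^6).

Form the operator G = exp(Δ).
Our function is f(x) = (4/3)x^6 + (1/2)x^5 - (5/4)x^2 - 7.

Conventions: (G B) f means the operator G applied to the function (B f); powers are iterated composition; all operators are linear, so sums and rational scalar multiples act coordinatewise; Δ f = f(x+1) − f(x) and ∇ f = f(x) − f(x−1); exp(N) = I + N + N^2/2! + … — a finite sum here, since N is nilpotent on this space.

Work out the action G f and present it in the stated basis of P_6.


the image equals g(x) = (4/3)x^6 + (17/2)x^5 + (85/2)x^4 + (430/3)x^3 + (1295/4)x^2 + 451x + 1723/6

order-1 term: 8x^5 + (45/2)x^4 + (95/3)x^3 + 25x^2 + 8x + 7/12
order-2 term: 20x^4 + 85x^3 + 155x^2 + (275/2)x + 571/12
order-3 term: (80/3)x^3 + 125x^2 + 215x + 265/2
order-4 term: 20x^2 + (165/2)x + 275/3
order-5 term: 8x + 41/2
order-6 term: 4/3
the series for exp(Δ) f terminates at order 6
exp(Δ) f = (4/3)x^6 + (17/2)x^5 + (85/2)x^4 + (430/3)x^3 + (1295/4)x^2 + 451x + 1723/6


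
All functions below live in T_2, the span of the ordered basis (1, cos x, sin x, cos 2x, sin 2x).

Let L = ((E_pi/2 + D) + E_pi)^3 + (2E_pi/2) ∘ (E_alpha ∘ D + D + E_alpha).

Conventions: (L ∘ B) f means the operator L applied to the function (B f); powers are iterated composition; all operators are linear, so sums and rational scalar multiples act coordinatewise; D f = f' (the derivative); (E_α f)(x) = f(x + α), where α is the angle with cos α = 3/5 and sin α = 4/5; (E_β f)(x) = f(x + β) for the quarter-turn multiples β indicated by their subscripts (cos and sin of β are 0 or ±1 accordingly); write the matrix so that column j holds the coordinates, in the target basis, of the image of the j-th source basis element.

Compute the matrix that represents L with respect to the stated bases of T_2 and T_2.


the matrix is [[10, 0, 0, 0, 0]; [0, 31/5, -12/5, 0, 0]; [0, 12/5, 31/5, 0, 0]; [0, 0, 0, 22/5, -64/5]; [0, 0, 0, 64/5, 22/5]] (rows listed top to bottom)

image of 1: 10
image of cos x: (31/5)cos x + (12/5)sin x
image of sin x: -(12/5)cos x + (31/5)sin x
image of cos 2x: (22/5)cos 2x + (64/5)sin 2x
image of sin 2x: -(64/5)cos 2x + (22/5)sin 2x
each image's coordinates form column j of the matrix


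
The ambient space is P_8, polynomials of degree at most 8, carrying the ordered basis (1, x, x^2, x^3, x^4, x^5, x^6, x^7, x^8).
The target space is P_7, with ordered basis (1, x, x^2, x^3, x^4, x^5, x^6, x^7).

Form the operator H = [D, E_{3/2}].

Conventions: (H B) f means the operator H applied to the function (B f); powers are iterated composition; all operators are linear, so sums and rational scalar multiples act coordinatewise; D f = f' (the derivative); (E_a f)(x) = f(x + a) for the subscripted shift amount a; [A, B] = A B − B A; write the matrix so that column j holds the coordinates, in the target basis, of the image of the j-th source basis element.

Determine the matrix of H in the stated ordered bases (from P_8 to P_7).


image of 1: 0
image of x: 0
image of x^2: 0
image of x^3: 0
image of x^4: 0
image of x^5: 0
image of x^6: 0
image of x^7: 0
image of x^8: 0
each image's coordinates form column j of the matrix

the matrix is [[0, 0, 0, 0, 0, 0, 0, 0, 0]; [0, 0, 0, 0, 0, 0, 0, 0, 0]; [0, 0, 0, 0, 0, 0, 0, 0, 0]; [0, 0, 0, 0, 0, 0, 0, 0, 0]; [0, 0, 0, 0, 0, 0, 0, 0, 0]; [0, 0, 0, 0, 0, 0, 0, 0, 0]; [0, 0, 0, 0, 0, 0, 0, 0, 0]; [0, 0, 0, 0, 0, 0, 0, 0, 0]] (rows listed top to bottom)
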